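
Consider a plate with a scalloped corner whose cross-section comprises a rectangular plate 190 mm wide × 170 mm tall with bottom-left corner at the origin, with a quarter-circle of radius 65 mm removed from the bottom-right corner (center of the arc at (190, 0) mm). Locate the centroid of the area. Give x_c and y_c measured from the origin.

plate: A = 190 × 170 = 32300.00, centroid at (95.00, 85.00).
removed quarter-circle: A = −¼π·65² = -3318.31, centroid at (162.41, 27.59).
ΣA = 28981.69 mm²
ΣAx_c = (32300.00)(95.00) + (-3318.31)(162.41) = 2529563.29 mm³
ΣAy_c = (32300.00)(85.00) + (-3318.31)(27.59) = 2653958.33 mm³
x_c = 2529563.29 / 28981.69 = 87.28 mm
y_c = 2653958.33 / 28981.69 = 91.57 mm

x_c = 87.28 mm, y_c = 91.57 mm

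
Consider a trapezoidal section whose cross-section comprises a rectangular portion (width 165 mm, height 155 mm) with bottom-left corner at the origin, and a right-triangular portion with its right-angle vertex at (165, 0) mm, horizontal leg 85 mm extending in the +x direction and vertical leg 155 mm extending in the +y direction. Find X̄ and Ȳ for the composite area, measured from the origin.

Part | A | x̄ᵢ | ȳᵢ | A·x̄ᵢ | A·ȳᵢ
rectangular portion | 25575.00 | 82.50 | 77.50 | 2109937.50 | 1982062.50
triangular portion | 6587.50 | 193.33 | 51.67 | 1273583.33 | 340354.17
Σ | 32162.50 |  |  | 3383520.83 | 2322416.67
X̄ = 3383520.83 / 32162.50 = 105.20 mm
Ȳ = 2322416.67 / 32162.50 = 72.21 mm

X̄ = 105.20 mm, Ȳ = 72.21 mm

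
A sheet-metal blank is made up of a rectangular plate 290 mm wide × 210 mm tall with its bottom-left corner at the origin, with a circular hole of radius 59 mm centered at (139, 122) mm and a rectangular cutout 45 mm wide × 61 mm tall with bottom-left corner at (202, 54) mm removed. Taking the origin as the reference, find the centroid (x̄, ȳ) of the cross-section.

Part | A | x̄ᵢ | ȳᵢ | A·x̄ᵢ | A·ȳᵢ
plate | 60900.00 | 145.00 | 105.00 | 8830500.00 | 6394500.00
hole 1 | -10935.88 | 139.00 | 122.00 | -1520087.88 | -1334177.85
hole 2 | -2745.00 | 224.50 | 84.50 | -616252.50 | -231952.50
Σ | 47219.12 |  |  | 6694159.62 | 4828369.65
x̄ = 6694159.62 / 47219.12 = 141.77 mm
ȳ = 4828369.65 / 47219.12 = 102.25 mm

x̄ = 141.77 mm, ȳ = 102.25 mm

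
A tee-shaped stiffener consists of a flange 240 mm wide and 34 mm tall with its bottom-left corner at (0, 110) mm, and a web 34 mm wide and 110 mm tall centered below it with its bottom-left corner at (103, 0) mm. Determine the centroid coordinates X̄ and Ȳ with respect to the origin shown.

web: A = 34 × 110 = 3740.00, centroid at (120.00, 55.00).
flange: A = 240 × 34 = 8160.00, centroid at (120.00, 127.00).
ΣA = 11900.00 mm²
ΣAX̄ = (3740.00)(120.00) + (8160.00)(120.00) = 1428000.00 mm³
ΣAȲ = (3740.00)(55.00) + (8160.00)(127.00) = 1242020.00 mm³
X̄ = 1428000.00 / 11900.00 = 120.00 mm
Ȳ = 1242020.00 / 11900.00 = 104.37 mm

X̄ = 120.00 mm, Ȳ = 104.37 mm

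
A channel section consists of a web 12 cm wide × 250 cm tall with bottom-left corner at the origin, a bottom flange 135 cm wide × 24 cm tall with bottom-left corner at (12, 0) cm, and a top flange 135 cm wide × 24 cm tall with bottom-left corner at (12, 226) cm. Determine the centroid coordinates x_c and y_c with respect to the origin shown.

x_c = 56.24 cm, y_c = 125.00 cm

Part | A | x̄ᵢ | ȳᵢ | A·x̄ᵢ | A·ȳᵢ
web | 3000.00 | 6.00 | 125.00 | 18000.00 | 375000.00
bottom flange | 3240.00 | 79.50 | 12.00 | 257580.00 | 38880.00
top flange | 3240.00 | 79.50 | 238.00 | 257580.00 | 771120.00
Σ | 9480.00 |  |  | 533160.00 | 1185000.00
x_c = 533160.00 / 9480.00 = 56.24 cm
y_c = 1185000.00 / 9480.00 = 125.00 cm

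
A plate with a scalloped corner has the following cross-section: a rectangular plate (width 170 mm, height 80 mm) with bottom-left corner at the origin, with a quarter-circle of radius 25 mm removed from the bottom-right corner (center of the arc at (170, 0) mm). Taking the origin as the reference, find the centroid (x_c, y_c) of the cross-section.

Part | A | x̄ᵢ | ȳᵢ | A·x̄ᵢ | A·ȳᵢ
plate | 13600.00 | 85.00 | 40.00 | 1156000.00 | 544000.00
removed quarter-circle | -490.87 | 159.39 | 10.61 | -78240.22 | -5208.33
Σ | 13109.13 |  |  | 1077759.78 | 538791.67
x_c = 1077759.78 / 13109.13 = 82.21 mm
y_c = 538791.67 / 13109.13 = 41.10 mm

x_c = 82.21 mm, y_c = 41.10 mm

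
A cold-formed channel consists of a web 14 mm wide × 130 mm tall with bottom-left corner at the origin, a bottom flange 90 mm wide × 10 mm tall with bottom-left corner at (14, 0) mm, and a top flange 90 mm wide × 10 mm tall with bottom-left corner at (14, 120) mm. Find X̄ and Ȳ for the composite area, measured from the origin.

web: A = 14 × 130 = 1820.00, centroid at (7.00, 65.00).
bottom flange: A = 90 × 10 = 900.00, centroid at (59.00, 5.00).
top flange: A = 90 × 10 = 900.00, centroid at (59.00, 125.00).
ΣA = 3620.00 mm², ΣAX̄ = 118940.00 mm³, ΣAȲ = 235300.00 mm³.
X̄ = 118940.00/3620.00 = 32.86 mm; Ȳ = 235300.00/3620.00 = 65.00 mm.

X̄ = 32.86 mm, Ȳ = 65.00 mm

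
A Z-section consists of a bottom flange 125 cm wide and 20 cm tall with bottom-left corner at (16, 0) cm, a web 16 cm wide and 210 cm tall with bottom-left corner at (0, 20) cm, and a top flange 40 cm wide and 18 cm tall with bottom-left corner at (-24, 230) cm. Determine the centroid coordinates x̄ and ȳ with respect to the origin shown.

x̄ = 33.47 cm, ȳ = 93.78 cm

bottom flange: A = 125 × 20 = 2500.00, centroid at (78.50, 10.00).
web: A = 16 × 210 = 3360.00, centroid at (8.00, 125.00).
top flange: A = 40 × 18 = 720.00, centroid at (-4.00, 239.00).
ΣA = 6580.00 cm²
ΣAx̄ = (2500.00)(78.50) + (3360.00)(8.00) + (720.00)(-4.00) = 220250.00 cm³
ΣAȳ = (2500.00)(10.00) + (3360.00)(125.00) + (720.00)(239.00) = 617080.00 cm³
x̄ = 220250.00 / 6580.00 = 33.47 cm
ȳ = 617080.00 / 6580.00 = 93.78 cm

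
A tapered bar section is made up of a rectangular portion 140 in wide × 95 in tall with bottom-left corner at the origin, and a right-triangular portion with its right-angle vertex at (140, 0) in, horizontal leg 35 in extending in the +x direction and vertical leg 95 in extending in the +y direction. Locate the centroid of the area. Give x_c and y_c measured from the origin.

x_c = 79.07 in, y_c = 45.74 in

rectangular portion: A = 140 × 95 = 13300.00, centroid at (70.00, 47.50).
triangular portion: A = ½·35·95 = 1662.50, centroid at (151.67, 31.67).
ΣA = 14962.50 in²
ΣAx_c = (13300.00)(70.00) + (1662.50)(151.67) = 1183145.83 in³
ΣAy_c = (13300.00)(47.50) + (1662.50)(31.67) = 684395.83 in³
x_c = 1183145.83 / 14962.50 = 79.07 in
y_c = 684395.83 / 14962.50 = 45.74 in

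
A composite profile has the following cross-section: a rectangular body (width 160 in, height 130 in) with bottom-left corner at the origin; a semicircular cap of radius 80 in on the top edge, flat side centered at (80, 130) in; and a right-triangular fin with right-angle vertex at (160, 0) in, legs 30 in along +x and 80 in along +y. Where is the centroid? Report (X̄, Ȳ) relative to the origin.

rectangular body: A = 160 × 130 = 20800.00, centroid at (80.00, 65.00).
semicircular top: A = ½π·80² = 10053.10, centroid at (80.00, 163.95).
triangular fin: A = ½·30·80 = 1200.00, centroid at (170.00, 26.67).
ΣA = 32053.10 in²
ΣAX̄ = (20800.00)(80.00) + (10053.10)(80.00) + (1200.00)(170.00) = 2672247.72 in³
ΣAȲ = (20800.00)(65.00) + (10053.10)(163.95) + (1200.00)(26.67) = 3032235.88 in³
X̄ = 2672247.72 / 32053.10 = 83.37 in
Ȳ = 3032235.88 / 32053.10 = 94.60 in

X̄ = 83.37 in, Ȳ = 94.60 in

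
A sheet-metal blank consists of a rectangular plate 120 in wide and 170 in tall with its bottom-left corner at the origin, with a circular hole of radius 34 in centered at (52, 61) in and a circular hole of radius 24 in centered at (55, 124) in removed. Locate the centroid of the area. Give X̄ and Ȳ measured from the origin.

Part | A | x̄ᵢ | ȳᵢ | A·x̄ᵢ | A·ȳᵢ
plate | 20400.00 | 60.00 | 85.00 | 1224000.00 | 1734000.00
hole 1 | -3631.68 | 52.00 | 61.00 | -188847.42 | -221532.55
hole 2 | -1809.56 | 55.00 | 124.00 | -99525.66 | -224385.11
Σ | 14958.76 |  |  | 935626.93 | 1288082.34
X̄ = 935626.93 / 14958.76 = 62.55 in
Ȳ = 1288082.34 / 14958.76 = 86.11 in

X̄ = 62.55 in, Ȳ = 86.11 in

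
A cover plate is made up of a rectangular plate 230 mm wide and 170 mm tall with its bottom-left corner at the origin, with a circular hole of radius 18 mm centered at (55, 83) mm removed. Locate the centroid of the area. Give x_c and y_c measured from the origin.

x_c = 116.60 mm, y_c = 85.05 mm

Part | A | x̄ᵢ | ȳᵢ | A·x̄ᵢ | A·ȳᵢ
plate | 39100.00 | 115.00 | 85.00 | 4496500.00 | 3323500.00
hole | -1017.88 | 55.00 | 83.00 | -55983.18 | -84483.71
Σ | 38082.12 |  |  | 4440516.82 | 3239016.29
x_c = 4440516.82 / 38082.12 = 116.60 mm
y_c = 3239016.29 / 38082.12 = 85.05 mm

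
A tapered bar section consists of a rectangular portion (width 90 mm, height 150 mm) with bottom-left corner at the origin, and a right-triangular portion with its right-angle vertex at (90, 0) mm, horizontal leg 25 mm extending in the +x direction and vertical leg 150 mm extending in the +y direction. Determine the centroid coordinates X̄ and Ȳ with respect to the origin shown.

rectangular portion: A = 90 × 150 = 13500.00, centroid at (45.00, 75.00).
triangular portion: A = ½·25·150 = 1875.00, centroid at (98.33, 50.00).
ΣA = 15375.00 mm²
ΣAX̄ = (13500.00)(45.00) + (1875.00)(98.33) = 791875.00 mm³
ΣAȲ = (13500.00)(75.00) + (1875.00)(50.00) = 1106250.00 mm³
X̄ = 791875.00 / 15375.00 = 51.50 mm
Ȳ = 1106250.00 / 15375.00 = 71.95 mm

X̄ = 51.50 mm, Ȳ = 71.95 mm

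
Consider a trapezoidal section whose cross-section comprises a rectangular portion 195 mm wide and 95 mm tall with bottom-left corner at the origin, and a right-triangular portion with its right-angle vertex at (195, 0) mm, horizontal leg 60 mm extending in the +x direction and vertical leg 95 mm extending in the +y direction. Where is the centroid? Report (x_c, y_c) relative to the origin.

Part | A | x̄ᵢ | ȳᵢ | A·x̄ᵢ | A·ȳᵢ
rectangular portion | 18525.00 | 97.50 | 47.50 | 1806187.50 | 879937.50
triangular portion | 2850.00 | 215.00 | 31.67 | 612750.00 | 90250.00
Σ | 21375.00 |  |  | 2418937.50 | 970187.50
x_c = 2418937.50 / 21375.00 = 113.17 mm
y_c = 970187.50 / 21375.00 = 45.39 mm

x_c = 113.17 mm, y_c = 45.39 mm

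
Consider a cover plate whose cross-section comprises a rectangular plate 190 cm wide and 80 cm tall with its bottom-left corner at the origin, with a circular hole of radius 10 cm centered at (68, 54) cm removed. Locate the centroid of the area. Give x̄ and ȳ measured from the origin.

Part | A | x̄ᵢ | ȳᵢ | A·x̄ᵢ | A·ȳᵢ
plate | 15200.00 | 95.00 | 40.00 | 1444000.00 | 608000.00
hole | -314.16 | 68.00 | 54.00 | -21362.83 | -16964.60
Σ | 14885.84 |  |  | 1422637.17 | 591035.40
x̄ = 1422637.17 / 14885.84 = 95.57 cm
ȳ = 591035.40 / 14885.84 = 39.70 cm

x̄ = 95.57 cm, ȳ = 39.70 cm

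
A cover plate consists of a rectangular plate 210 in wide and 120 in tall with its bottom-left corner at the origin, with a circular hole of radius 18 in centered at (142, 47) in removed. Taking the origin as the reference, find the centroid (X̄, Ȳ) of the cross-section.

plate: A = 210 × 120 = 25200.00, centroid at (105.00, 60.00).
hole: A = −π·18² = -1017.88, centroid at (142.00, 47.00).
ΣA = 24182.12 in², ΣAX̄ = 2501461.61 in³, ΣAȲ = 1464159.83 in³.
X̄ = 2501461.61/24182.12 = 103.44 in; Ȳ = 1464159.83/24182.12 = 60.55 in.

X̄ = 103.44 in, Ȳ = 60.55 in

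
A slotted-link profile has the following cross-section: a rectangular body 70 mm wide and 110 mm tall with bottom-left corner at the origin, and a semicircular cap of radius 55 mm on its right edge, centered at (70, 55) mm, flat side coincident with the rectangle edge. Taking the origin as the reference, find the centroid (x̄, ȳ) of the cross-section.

x̄ = 57.26 mm, ȳ = 55.00 mm

rectangular body: A = 70 × 110 = 7700.00, centroid at (35.00, 55.00).
semicircular end: A = ½π·55² = 4751.66, centroid at (93.34, 55.00).
ΣA = 12451.66 mm²
ΣAx̄ = (7700.00)(35.00) + (4751.66)(93.34) = 713032.79 mm³
ΣAȳ = (7700.00)(55.00) + (4751.66)(55.00) = 684841.24 mm³
x̄ = 713032.79 / 12451.66 = 57.26 mm
ȳ = 684841.24 / 12451.66 = 55.00 mm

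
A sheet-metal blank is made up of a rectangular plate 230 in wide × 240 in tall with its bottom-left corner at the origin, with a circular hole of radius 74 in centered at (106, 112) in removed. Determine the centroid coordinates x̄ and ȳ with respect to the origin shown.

x̄ = 119.07 in, ȳ = 123.62 in

plate: A = 230 × 240 = 55200.00, centroid at (115.00, 120.00).
hole: A = −π·74² = -17203.36, centroid at (106.00, 112.00).
ΣA = 37996.64 in²
ΣAx̄ = (55200.00)(115.00) + (-17203.36)(106.00) = 4524443.69 in³
ΣAȳ = (55200.00)(120.00) + (-17203.36)(112.00) = 4697223.53 in³
x̄ = 4524443.69 / 37996.64 = 119.07 in
ȳ = 4697223.53 / 37996.64 = 123.62 in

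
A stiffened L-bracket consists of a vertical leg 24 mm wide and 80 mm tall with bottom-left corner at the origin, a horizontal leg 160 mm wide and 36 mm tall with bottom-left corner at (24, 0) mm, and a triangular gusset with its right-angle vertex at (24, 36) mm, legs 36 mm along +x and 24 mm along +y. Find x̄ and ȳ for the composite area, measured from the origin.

x̄ = 78.60 mm, ȳ = 24.59 mm

vertical leg: A = 24 × 80 = 1920.00, centroid at (12.00, 40.00).
horizontal leg: A = 160 × 36 = 5760.00, centroid at (104.00, 18.00).
gusset: A = ½·36·24 = 432.00, centroid at (36.00, 44.00).
ΣA = 8112.00 mm², ΣAx̄ = 637632.00 mm³, ΣAȳ = 199488.00 mm³.
x̄ = 637632.00/8112.00 = 78.60 mm; ȳ = 199488.00/8112.00 = 24.59 mm.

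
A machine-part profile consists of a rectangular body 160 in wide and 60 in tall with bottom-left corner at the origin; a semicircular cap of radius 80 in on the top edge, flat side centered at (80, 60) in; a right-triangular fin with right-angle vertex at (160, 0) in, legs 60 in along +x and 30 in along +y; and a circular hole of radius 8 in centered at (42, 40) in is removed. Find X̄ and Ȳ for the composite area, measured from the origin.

rectangular body: A = 160 × 60 = 9600.00, centroid at (80.00, 30.00).
semicircular top: A = ½π·80² = 10053.10, centroid at (80.00, 93.95).
triangular fin: A = ½·60·30 = 900.00, centroid at (180.00, 10.00).
hole: A = −π·8² = -201.06, centroid at (42.00, 40.00).
ΣA = 20352.03 in², ΣAX̄ = 1725803.12 in³, ΣAȲ = 1233476.65 in³.
X̄ = 1725803.12/20352.03 = 84.80 in; Ȳ = 1233476.65/20352.03 = 60.61 in.

X̄ = 84.80 in, Ȳ = 60.61 in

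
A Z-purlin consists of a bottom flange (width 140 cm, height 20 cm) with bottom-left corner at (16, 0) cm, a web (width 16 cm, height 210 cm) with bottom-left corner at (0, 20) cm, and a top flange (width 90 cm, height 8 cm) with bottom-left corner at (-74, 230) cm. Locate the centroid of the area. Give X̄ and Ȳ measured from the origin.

X̄ = 35.87 cm, Ȳ = 89.60 cm

bottom flange: A = 140 × 20 = 2800.00, centroid at (86.00, 10.00).
web: A = 16 × 210 = 3360.00, centroid at (8.00, 125.00).
top flange: A = 90 × 8 = 720.00, centroid at (-29.00, 234.00).
ΣA = 6880.00 cm²
ΣAX̄ = (2800.00)(86.00) + (3360.00)(8.00) + (720.00)(-29.00) = 246800.00 cm³
ΣAȲ = (2800.00)(10.00) + (3360.00)(125.00) + (720.00)(234.00) = 616480.00 cm³
X̄ = 246800.00 / 6880.00 = 35.87 cm
Ȳ = 616480.00 / 6880.00 = 89.60 cm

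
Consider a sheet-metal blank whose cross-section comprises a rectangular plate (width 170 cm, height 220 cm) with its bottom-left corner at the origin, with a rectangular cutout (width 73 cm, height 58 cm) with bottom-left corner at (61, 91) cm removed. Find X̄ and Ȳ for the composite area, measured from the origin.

plate: A = 170 × 220 = 37400.00, centroid at (85.00, 110.00).
hole: A = −(73 × 58) = -4234.00, centroid at (97.50, 120.00).
ΣA = 33166.00 cm²
ΣAX̄ = (37400.00)(85.00) + (-4234.00)(97.50) = 2766185.00 cm³
ΣAȲ = (37400.00)(110.00) + (-4234.00)(120.00) = 3605920.00 cm³
X̄ = 2766185.00 / 33166.00 = 83.40 cm
Ȳ = 3605920.00 / 33166.00 = 108.72 cm

X̄ = 83.40 cm, Ȳ = 108.72 cm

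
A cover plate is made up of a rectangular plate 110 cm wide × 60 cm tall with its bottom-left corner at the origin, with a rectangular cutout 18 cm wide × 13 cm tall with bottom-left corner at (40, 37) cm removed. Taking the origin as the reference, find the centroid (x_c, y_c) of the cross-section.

x_c = 55.22 cm, y_c = 29.50 cm

plate: A = 110 × 60 = 6600.00, centroid at (55.00, 30.00).
hole: A = −(18 × 13) = -234.00, centroid at (49.00, 43.50).
ΣA = 6366.00 cm², ΣAx_c = 351534.00 cm³, ΣAy_c = 187821.00 cm³.
x_c = 351534.00/6366.00 = 55.22 cm; y_c = 187821.00/6366.00 = 29.50 cm.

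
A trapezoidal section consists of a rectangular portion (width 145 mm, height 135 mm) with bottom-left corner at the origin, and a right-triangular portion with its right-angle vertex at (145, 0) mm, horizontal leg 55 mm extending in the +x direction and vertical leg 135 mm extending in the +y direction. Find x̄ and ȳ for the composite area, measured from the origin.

x̄ = 86.98 mm, ȳ = 63.91 mm

rectangular portion: A = 145 × 135 = 19575.00, centroid at (72.50, 67.50).
triangular portion: A = ½·55·135 = 3712.50, centroid at (163.33, 45.00).
ΣA = 23287.50 mm²
ΣAx̄ = (19575.00)(72.50) + (3712.50)(163.33) = 2025562.50 mm³
ΣAȳ = (19575.00)(67.50) + (3712.50)(45.00) = 1488375.00 mm³
x̄ = 2025562.50 / 23287.50 = 86.98 mm
ȳ = 1488375.00 / 23287.50 = 63.91 mm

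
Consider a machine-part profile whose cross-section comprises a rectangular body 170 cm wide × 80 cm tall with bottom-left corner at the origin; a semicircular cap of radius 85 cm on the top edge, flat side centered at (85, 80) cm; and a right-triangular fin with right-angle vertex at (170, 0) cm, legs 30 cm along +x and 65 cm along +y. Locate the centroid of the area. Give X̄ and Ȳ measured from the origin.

Part | A | x̄ᵢ | ȳᵢ | A·x̄ᵢ | A·ȳᵢ
rectangular body | 13600.00 | 85.00 | 40.00 | 1156000.00 | 544000.00
semicircular top | 11349.00 | 85.00 | 116.08 | 964665.29 | 1317336.94
triangular fin | 975.00 | 180.00 | 21.67 | 175500.00 | 21125.00
Σ | 25924.00 |  |  | 2296165.29 | 1882461.94
X̄ = 2296165.29 / 25924.00 = 88.57 cm
Ȳ = 1882461.94 / 25924.00 = 72.61 cm

X̄ = 88.57 cm, Ȳ = 72.61 cm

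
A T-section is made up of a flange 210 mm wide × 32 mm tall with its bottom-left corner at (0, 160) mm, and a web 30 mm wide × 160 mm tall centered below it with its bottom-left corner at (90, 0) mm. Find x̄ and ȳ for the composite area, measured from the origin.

x̄ = 105.00 mm, ȳ = 136.00 mm

web: A = 30 × 160 = 4800.00, centroid at (105.00, 80.00).
flange: A = 210 × 32 = 6720.00, centroid at (105.00, 176.00).
ΣA = 11520.00 mm²
ΣAx̄ = (4800.00)(105.00) + (6720.00)(105.00) = 1209600.00 mm³
ΣAȳ = (4800.00)(80.00) + (6720.00)(176.00) = 1566720.00 mm³
x̄ = 1209600.00 / 11520.00 = 105.00 mm
ȳ = 1566720.00 / 11520.00 = 136.00 mm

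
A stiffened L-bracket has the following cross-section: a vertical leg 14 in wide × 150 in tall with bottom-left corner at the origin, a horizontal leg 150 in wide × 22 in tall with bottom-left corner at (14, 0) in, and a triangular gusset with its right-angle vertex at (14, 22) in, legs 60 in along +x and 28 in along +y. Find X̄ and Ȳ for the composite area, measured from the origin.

vertical leg: A = 14 × 150 = 2100.00, centroid at (7.00, 75.00).
horizontal leg: A = 150 × 22 = 3300.00, centroid at (89.00, 11.00).
gusset: A = ½·60·28 = 840.00, centroid at (34.00, 31.33).
ΣA = 6240.00 in², ΣAX̄ = 336960.00 in³, ΣAȲ = 220120.00 in³.
X̄ = 336960.00/6240.00 = 54.00 in; Ȳ = 220120.00/6240.00 = 35.28 in.

X̄ = 54.00 in, Ȳ = 35.28 in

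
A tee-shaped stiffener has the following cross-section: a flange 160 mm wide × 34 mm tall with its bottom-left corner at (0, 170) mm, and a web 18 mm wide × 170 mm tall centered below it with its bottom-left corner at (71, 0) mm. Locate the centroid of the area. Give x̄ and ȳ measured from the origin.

x̄ = 80.00 mm, ȳ = 150.28 mm

web: A = 18 × 170 = 3060.00, centroid at (80.00, 85.00).
flange: A = 160 × 34 = 5440.00, centroid at (80.00, 187.00).
ΣA = 8500.00 mm²
ΣAx̄ = (3060.00)(80.00) + (5440.00)(80.00) = 680000.00 mm³
ΣAȳ = (3060.00)(85.00) + (5440.00)(187.00) = 1277380.00 mm³
x̄ = 680000.00 / 8500.00 = 80.00 mm
ȳ = 1277380.00 / 8500.00 = 150.28 mm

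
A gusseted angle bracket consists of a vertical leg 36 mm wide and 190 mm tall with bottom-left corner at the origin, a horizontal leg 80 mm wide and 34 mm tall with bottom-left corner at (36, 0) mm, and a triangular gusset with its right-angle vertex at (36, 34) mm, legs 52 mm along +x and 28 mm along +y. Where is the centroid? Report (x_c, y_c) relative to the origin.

vertical leg: A = 36 × 190 = 6840.00, centroid at (18.00, 95.00).
horizontal leg: A = 80 × 34 = 2720.00, centroid at (76.00, 17.00).
gusset: A = ½·52·28 = 728.00, centroid at (53.33, 43.33).
ΣA = 10288.00 mm²
ΣAx_c = (6840.00)(18.00) + (2720.00)(76.00) + (728.00)(53.33) = 368666.67 mm³
ΣAy_c = (6840.00)(95.00) + (2720.00)(17.00) + (728.00)(43.33) = 727586.67 mm³
x_c = 368666.67 / 10288.00 = 35.83 mm
y_c = 727586.67 / 10288.00 = 70.72 mm

x_c = 35.83 mm, y_c = 70.72 mm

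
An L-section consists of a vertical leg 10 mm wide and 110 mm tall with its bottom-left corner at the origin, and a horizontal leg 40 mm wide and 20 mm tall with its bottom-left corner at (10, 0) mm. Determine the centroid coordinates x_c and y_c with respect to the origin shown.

x_c = 15.53 mm, y_c = 36.05 mm

Part | A | x̄ᵢ | ȳᵢ | A·x̄ᵢ | A·ȳᵢ
vertical leg | 1100.00 | 5.00 | 55.00 | 5500.00 | 60500.00
horizontal leg | 800.00 | 30.00 | 10.00 | 24000.00 | 8000.00
Σ | 1900.00 |  |  | 29500.00 | 68500.00
x_c = 29500.00 / 1900.00 = 15.53 mm
y_c = 68500.00 / 1900.00 = 36.05 mm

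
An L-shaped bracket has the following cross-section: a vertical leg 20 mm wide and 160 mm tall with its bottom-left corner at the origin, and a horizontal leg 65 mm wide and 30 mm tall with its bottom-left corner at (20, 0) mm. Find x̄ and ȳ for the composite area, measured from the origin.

vertical leg: A = 20 × 160 = 3200.00, centroid at (10.00, 80.00).
horizontal leg: A = 65 × 30 = 1950.00, centroid at (52.50, 15.00).
ΣA = 5150.00 mm², ΣAx̄ = 134375.00 mm³, ΣAȳ = 285250.00 mm³.
x̄ = 134375.00/5150.00 = 26.09 mm; ȳ = 285250.00/5150.00 = 55.39 mm.

x̄ = 26.09 mm, ȳ = 55.39 mm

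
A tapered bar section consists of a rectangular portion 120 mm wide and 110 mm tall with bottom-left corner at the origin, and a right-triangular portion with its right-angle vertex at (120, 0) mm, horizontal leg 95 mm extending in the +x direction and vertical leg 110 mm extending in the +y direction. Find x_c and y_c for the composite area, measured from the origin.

x_c = 86.00 mm, y_c = 49.80 mm

rectangular portion: A = 120 × 110 = 13200.00, centroid at (60.00, 55.00).
triangular portion: A = ½·95·110 = 5225.00, centroid at (151.67, 36.67).
ΣA = 18425.00 mm², ΣAx_c = 1584458.33 mm³, ΣAy_c = 917583.33 mm³.
x_c = 1584458.33/18425.00 = 86.00 mm; y_c = 917583.33/18425.00 = 49.80 mm.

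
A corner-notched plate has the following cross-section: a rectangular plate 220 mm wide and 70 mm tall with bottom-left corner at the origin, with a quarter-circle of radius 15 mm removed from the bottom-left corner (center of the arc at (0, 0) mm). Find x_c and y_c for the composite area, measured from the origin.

x_c = 111.20 mm, y_c = 35.33 mm

plate: A = 220 × 70 = 15400.00, centroid at (110.00, 35.00).
removed quarter-circle: A = −¼π·15² = -176.71, centroid at (6.37, 6.37).
ΣA = 15223.29 mm²
ΣAx_c = (15400.00)(110.00) + (-176.71)(6.37) = 1692875.00 mm³
ΣAy_c = (15400.00)(35.00) + (-176.71)(6.37) = 537875.00 mm³
x_c = 1692875.00 / 15223.29 = 111.20 mm
y_c = 537875.00 / 15223.29 = 35.33 mm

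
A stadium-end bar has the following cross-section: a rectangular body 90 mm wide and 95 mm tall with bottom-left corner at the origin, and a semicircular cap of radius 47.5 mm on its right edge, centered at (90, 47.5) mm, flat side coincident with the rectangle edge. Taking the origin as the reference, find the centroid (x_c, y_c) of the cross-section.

rectangular body: A = 90 × 95 = 8550.00, centroid at (45.00, 47.50).
semicircular end: A = ½π·47.5² = 3544.11, centroid at (110.16, 47.50).
ΣA = 12094.11 mm²
ΣAx_c = (8550.00)(45.00) + (3544.11)(110.16) = 775167.75 mm³
ΣAy_c = (8550.00)(47.50) + (3544.11)(47.50) = 574470.19 mm³
x_c = 775167.75 / 12094.11 = 64.09 mm
y_c = 574470.19 / 12094.11 = 47.50 mm

x_c = 64.09 mm, y_c = 47.50 mm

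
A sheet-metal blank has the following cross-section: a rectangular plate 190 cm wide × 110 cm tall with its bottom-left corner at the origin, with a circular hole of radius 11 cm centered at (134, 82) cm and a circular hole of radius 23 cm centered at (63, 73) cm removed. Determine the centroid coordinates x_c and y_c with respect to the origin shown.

plate: A = 190 × 110 = 20900.00, centroid at (95.00, 55.00).
hole 1: A = −π·11² = -380.13, centroid at (134.00, 82.00).
hole 2: A = −π·23² = -1661.90, centroid at (63.00, 73.00).
ΣA = 18857.96 cm², ΣAx_c = 1829862.36 cm³, ΣAy_c = 997010.23 cm³.
x_c = 1829862.36/18857.96 = 97.03 cm; y_c = 997010.23/18857.96 = 52.87 cm.

x_c = 97.03 cm, y_c = 52.87 cm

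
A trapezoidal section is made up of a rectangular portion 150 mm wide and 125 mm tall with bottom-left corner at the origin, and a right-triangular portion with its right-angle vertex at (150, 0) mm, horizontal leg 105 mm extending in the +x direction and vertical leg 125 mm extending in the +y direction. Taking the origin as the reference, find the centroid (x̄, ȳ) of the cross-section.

rectangular portion: A = 150 × 125 = 18750.00, centroid at (75.00, 62.50).
triangular portion: A = ½·105·125 = 6562.50, centroid at (185.00, 41.67).
ΣA = 25312.50 mm²
ΣAx̄ = (18750.00)(75.00) + (6562.50)(185.00) = 2620312.50 mm³
ΣAȳ = (18750.00)(62.50) + (6562.50)(41.67) = 1445312.50 mm³
x̄ = 2620312.50 / 25312.50 = 103.52 mm
ȳ = 1445312.50 / 25312.50 = 57.10 mm

x̄ = 103.52 mm, ȳ = 57.10 mm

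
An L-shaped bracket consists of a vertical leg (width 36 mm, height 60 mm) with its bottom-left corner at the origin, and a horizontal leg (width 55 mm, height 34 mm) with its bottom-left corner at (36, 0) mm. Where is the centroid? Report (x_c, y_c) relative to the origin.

vertical leg: A = 36 × 60 = 2160.00, centroid at (18.00, 30.00).
horizontal leg: A = 55 × 34 = 1870.00, centroid at (63.50, 17.00).
ΣA = 4030.00 mm², ΣAx_c = 157625.00 mm³, ΣAy_c = 96590.00 mm³.
x_c = 157625.00/4030.00 = 39.11 mm; y_c = 96590.00/4030.00 = 23.97 mm.

x_c = 39.11 mm, y_c = 23.97 mm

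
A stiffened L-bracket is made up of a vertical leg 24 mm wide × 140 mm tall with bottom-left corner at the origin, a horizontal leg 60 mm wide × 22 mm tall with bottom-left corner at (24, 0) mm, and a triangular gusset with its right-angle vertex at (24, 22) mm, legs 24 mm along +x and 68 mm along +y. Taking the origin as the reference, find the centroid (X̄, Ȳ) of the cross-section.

vertical leg: A = 24 × 140 = 3360.00, centroid at (12.00, 70.00).
horizontal leg: A = 60 × 22 = 1320.00, centroid at (54.00, 11.00).
gusset: A = ½·24·68 = 816.00, centroid at (32.00, 44.67).
ΣA = 5496.00 mm², ΣAX̄ = 137712.00 mm³, ΣAȲ = 286168.00 mm³.
X̄ = 137712.00/5496.00 = 25.06 mm; Ȳ = 286168.00/5496.00 = 52.07 mm.

X̄ = 25.06 mm, Ȳ = 52.07 mm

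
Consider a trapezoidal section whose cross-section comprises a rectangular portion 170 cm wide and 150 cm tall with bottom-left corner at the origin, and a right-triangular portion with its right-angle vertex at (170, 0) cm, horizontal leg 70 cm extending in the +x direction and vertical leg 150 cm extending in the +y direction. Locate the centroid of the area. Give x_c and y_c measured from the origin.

x_c = 103.50 cm, y_c = 70.73 cm

rectangular portion: A = 170 × 150 = 25500.00, centroid at (85.00, 75.00).
triangular portion: A = ½·70·150 = 5250.00, centroid at (193.33, 50.00).
ΣA = 30750.00 cm²
ΣAx_c = (25500.00)(85.00) + (5250.00)(193.33) = 3182500.00 cm³
ΣAy_c = (25500.00)(75.00) + (5250.00)(50.00) = 2175000.00 cm³
x_c = 3182500.00 / 30750.00 = 103.50 cm
y_c = 2175000.00 / 30750.00 = 70.73 cm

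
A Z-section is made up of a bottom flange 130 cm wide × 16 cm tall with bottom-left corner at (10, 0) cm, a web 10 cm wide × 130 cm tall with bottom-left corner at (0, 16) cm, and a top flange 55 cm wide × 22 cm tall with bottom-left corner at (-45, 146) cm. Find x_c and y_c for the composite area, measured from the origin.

x_c = 30.79 cm, y_c = 67.95 cm

Part | A | x̄ᵢ | ȳᵢ | A·x̄ᵢ | A·ȳᵢ
bottom flange | 2080.00 | 75.00 | 8.00 | 156000.00 | 16640.00
web | 1300.00 | 5.00 | 81.00 | 6500.00 | 105300.00
top flange | 1210.00 | -17.50 | 157.00 | -21175.00 | 189970.00
Σ | 4590.00 |  |  | 141325.00 | 311910.00
x_c = 141325.00 / 4590.00 = 30.79 cm
y_c = 311910.00 / 4590.00 = 67.95 cm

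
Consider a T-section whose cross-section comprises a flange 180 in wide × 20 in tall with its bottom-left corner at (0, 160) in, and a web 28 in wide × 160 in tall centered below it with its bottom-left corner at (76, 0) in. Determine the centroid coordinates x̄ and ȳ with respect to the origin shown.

x̄ = 90.00 in, ȳ = 120.10 in

web: A = 28 × 160 = 4480.00, centroid at (90.00, 80.00).
flange: A = 180 × 20 = 3600.00, centroid at (90.00, 170.00).
ΣA = 8080.00 in²
ΣAx̄ = (4480.00)(90.00) + (3600.00)(90.00) = 727200.00 in³
ΣAȳ = (4480.00)(80.00) + (3600.00)(170.00) = 970400.00 in³
x̄ = 727200.00 / 8080.00 = 90.00 in
ȳ = 970400.00 / 8080.00 = 120.10 in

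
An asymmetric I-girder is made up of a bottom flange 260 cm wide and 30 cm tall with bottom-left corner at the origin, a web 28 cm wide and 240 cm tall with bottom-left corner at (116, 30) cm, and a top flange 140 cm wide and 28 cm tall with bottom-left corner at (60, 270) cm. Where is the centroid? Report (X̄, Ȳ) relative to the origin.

bottom flange: A = 260 × 30 = 7800.00, centroid at (130.00, 15.00).
web: A = 28 × 240 = 6720.00, centroid at (130.00, 150.00).
top flange: A = 140 × 28 = 3920.00, centroid at (130.00, 284.00).
ΣA = 18440.00 cm², ΣAX̄ = 2397200.00 cm³, ΣAȲ = 2238280.00 cm³.
X̄ = 2397200.00/18440.00 = 130.00 cm; Ȳ = 2238280.00/18440.00 = 121.38 cm.

X̄ = 130.00 cm, Ȳ = 121.38 cm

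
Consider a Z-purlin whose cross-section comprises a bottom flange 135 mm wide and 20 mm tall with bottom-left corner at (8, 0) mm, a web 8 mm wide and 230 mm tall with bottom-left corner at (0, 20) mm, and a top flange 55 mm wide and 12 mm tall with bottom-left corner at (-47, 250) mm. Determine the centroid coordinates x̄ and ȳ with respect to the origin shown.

x̄ = 38.14 mm, ȳ = 85.45 mm

bottom flange: A = 135 × 20 = 2700.00, centroid at (75.50, 10.00).
web: A = 8 × 230 = 1840.00, centroid at (4.00, 135.00).
top flange: A = 55 × 12 = 660.00, centroid at (-19.50, 256.00).
ΣA = 5200.00 mm²
ΣAx̄ = (2700.00)(75.50) + (1840.00)(4.00) + (660.00)(-19.50) = 198340.00 mm³
ΣAȳ = (2700.00)(10.00) + (1840.00)(135.00) + (660.00)(256.00) = 444360.00 mm³
x̄ = 198340.00 / 5200.00 = 38.14 mm
ȳ = 444360.00 / 5200.00 = 85.45 mm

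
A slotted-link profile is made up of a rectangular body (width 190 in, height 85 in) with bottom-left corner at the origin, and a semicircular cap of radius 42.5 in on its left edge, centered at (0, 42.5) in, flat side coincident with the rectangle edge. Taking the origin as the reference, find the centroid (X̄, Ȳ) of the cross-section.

rectangular body: A = 190 × 85 = 16150.00, centroid at (95.00, 42.50).
semicircular end: A = ½π·42.5² = 2837.25, centroid at (-18.04, 42.50).
ΣA = 18987.25 in²
ΣAX̄ = (16150.00)(95.00) + (2837.25)(-18.04) = 1483072.92 in³
ΣAȲ = (16150.00)(42.50) + (2837.25)(42.50) = 806958.16 in³
X̄ = 1483072.92 / 18987.25 = 78.11 in
Ȳ = 806958.16 / 18987.25 = 42.50 in

X̄ = 78.11 in, Ȳ = 42.50 in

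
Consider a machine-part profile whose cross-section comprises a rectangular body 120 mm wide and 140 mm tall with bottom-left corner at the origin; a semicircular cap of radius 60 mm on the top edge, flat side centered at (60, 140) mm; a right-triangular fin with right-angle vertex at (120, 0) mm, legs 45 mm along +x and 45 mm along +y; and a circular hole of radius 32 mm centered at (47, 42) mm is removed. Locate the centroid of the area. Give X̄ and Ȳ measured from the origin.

X̄ = 65.82 mm, Ȳ = 98.36 mm

rectangular body: A = 120 × 140 = 16800.00, centroid at (60.00, 70.00).
semicircular top: A = ½π·60² = 5654.87, centroid at (60.00, 165.46).
triangular fin: A = ½·45·45 = 1012.50, centroid at (135.00, 15.00).
hole: A = −π·32² = -3216.99, centroid at (47.00, 42.00).
ΣA = 20250.38 mm², ΣAX̄ = 1332780.94 mm³, ΣAȲ = 1991755.23 mm³.
X̄ = 1332780.94/20250.38 = 65.82 mm; Ȳ = 1991755.23/20250.38 = 98.36 mm.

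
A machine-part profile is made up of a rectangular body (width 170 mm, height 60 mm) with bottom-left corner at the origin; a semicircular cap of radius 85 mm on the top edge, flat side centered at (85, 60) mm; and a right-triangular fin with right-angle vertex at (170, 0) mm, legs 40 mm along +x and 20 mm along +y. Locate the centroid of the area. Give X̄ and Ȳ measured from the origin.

rectangular body: A = 170 × 60 = 10200.00, centroid at (85.00, 30.00).
semicircular top: A = ½π·85² = 11349.00, centroid at (85.00, 96.08).
triangular fin: A = ½·40·20 = 400.00, centroid at (183.33, 6.67).
ΣA = 21949.00 mm²
ΣAX̄ = (10200.00)(85.00) + (11349.00)(85.00) + (400.00)(183.33) = 1904998.63 mm³
ΣAȲ = (10200.00)(30.00) + (11349.00)(96.08) + (400.00)(6.67) = 1399023.54 mm³
X̄ = 1904998.63 / 21949.00 = 86.79 mm
Ȳ = 1399023.54 / 21949.00 = 63.74 mm

X̄ = 86.79 mm, Ȳ = 63.74 mm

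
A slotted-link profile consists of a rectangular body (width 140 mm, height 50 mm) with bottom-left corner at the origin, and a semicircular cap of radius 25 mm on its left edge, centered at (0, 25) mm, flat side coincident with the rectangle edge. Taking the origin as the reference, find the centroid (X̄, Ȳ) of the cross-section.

X̄ = 60.09 mm, Ȳ = 25.00 mm

Part | A | x̄ᵢ | ȳᵢ | A·x̄ᵢ | A·ȳᵢ
rectangular body | 7000.00 | 70.00 | 25.00 | 490000.00 | 175000.00
semicircular end | 981.75 | -10.61 | 25.00 | -10416.67 | 24543.69
Σ | 7981.75 |  |  | 479583.33 | 199543.69
X̄ = 479583.33 / 7981.75 = 60.09 mm
Ȳ = 199543.69 / 7981.75 = 25.00 mm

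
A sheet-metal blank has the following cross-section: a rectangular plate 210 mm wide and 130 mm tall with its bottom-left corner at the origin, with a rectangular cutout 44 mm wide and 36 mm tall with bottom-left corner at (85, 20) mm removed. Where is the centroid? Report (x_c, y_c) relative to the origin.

plate: A = 210 × 130 = 27300.00, centroid at (105.00, 65.00).
hole: A = −(44 × 36) = -1584.00, centroid at (107.00, 38.00).
ΣA = 25716.00 mm²
ΣAx_c = (27300.00)(105.00) + (-1584.00)(107.00) = 2697012.00 mm³
ΣAy_c = (27300.00)(65.00) + (-1584.00)(38.00) = 1714308.00 mm³
x_c = 2697012.00 / 25716.00 = 104.88 mm
y_c = 1714308.00 / 25716.00 = 66.66 mm

x_c = 104.88 mm, y_c = 66.66 mm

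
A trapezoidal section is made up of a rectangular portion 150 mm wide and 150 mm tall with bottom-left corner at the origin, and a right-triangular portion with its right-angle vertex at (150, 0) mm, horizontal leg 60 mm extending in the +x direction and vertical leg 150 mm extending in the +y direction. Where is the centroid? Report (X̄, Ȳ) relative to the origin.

X̄ = 90.83 mm, Ȳ = 70.83 mm

rectangular portion: A = 150 × 150 = 22500.00, centroid at (75.00, 75.00).
triangular portion: A = ½·60·150 = 4500.00, centroid at (170.00, 50.00).
ΣA = 27000.00 mm², ΣAX̄ = 2452500.00 mm³, ΣAȲ = 1912500.00 mm³.
X̄ = 2452500.00/27000.00 = 90.83 mm; Ȳ = 1912500.00/27000.00 = 70.83 mm.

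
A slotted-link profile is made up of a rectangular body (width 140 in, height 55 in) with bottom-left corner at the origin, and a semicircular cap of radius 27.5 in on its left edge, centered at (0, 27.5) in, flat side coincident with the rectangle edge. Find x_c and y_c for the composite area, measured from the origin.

x_c = 59.08 in, y_c = 27.50 in

Part | A | x̄ᵢ | ȳᵢ | A·x̄ᵢ | A·ȳᵢ
rectangular body | 7700.00 | 70.00 | 27.50 | 539000.00 | 211750.00
semicircular end | 1187.91 | -11.67 | 27.50 | -13864.58 | 32667.65
Σ | 8887.91 |  |  | 525135.42 | 244417.65
x_c = 525135.42 / 8887.91 = 59.08 in
y_c = 244417.65 / 8887.91 = 27.50 in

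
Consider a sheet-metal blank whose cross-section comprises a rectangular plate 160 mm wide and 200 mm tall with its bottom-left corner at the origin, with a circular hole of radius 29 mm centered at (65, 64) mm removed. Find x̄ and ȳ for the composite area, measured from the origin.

x̄ = 81.35 mm, ȳ = 103.24 mm

plate: A = 160 × 200 = 32000.00, centroid at (80.00, 100.00).
hole: A = −π·29² = -2642.08, centroid at (65.00, 64.00).
ΣA = 29357.92 mm², ΣAx̄ = 2388264.84 mm³, ΣAȳ = 3030906.92 mm³.
x̄ = 2388264.84/29357.92 = 81.35 mm; ȳ = 3030906.92/29357.92 = 103.24 mm.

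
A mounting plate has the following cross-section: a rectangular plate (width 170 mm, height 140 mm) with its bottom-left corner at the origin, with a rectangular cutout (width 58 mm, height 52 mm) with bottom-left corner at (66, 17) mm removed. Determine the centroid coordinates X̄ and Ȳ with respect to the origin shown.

plate: A = 170 × 140 = 23800.00, centroid at (85.00, 70.00).
hole: A = −(58 × 52) = -3016.00, centroid at (95.00, 43.00).
ΣA = 20784.00 mm², ΣAX̄ = 1736480.00 mm³, ΣAȲ = 1536312.00 mm³.
X̄ = 1736480.00/20784.00 = 83.55 mm; Ȳ = 1536312.00/20784.00 = 73.92 mm.

X̄ = 83.55 mm, Ȳ = 73.92 mm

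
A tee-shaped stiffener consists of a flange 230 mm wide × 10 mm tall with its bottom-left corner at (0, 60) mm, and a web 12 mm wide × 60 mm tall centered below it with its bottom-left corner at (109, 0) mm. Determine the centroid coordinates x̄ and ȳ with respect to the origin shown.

web: A = 12 × 60 = 720.00, centroid at (115.00, 30.00).
flange: A = 230 × 10 = 2300.00, centroid at (115.00, 65.00).
ΣA = 3020.00 mm², ΣAx̄ = 347300.00 mm³, ΣAȳ = 171100.00 mm³.
x̄ = 347300.00/3020.00 = 115.00 mm; ȳ = 171100.00/3020.00 = 56.66 mm.

x̄ = 115.00 mm, ȳ = 56.66 mm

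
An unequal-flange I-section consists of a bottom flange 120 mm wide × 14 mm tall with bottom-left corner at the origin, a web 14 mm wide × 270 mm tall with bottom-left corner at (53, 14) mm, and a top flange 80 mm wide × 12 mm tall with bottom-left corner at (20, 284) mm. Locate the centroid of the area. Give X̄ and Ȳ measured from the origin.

X̄ = 60.00 mm, Ȳ = 132.93 mm

bottom flange: A = 120 × 14 = 1680.00, centroid at (60.00, 7.00).
web: A = 14 × 270 = 3780.00, centroid at (60.00, 149.00).
top flange: A = 80 × 12 = 960.00, centroid at (60.00, 290.00).
ΣA = 6420.00 mm², ΣAX̄ = 385200.00 mm³, ΣAȲ = 853380.00 mm³.
X̄ = 385200.00/6420.00 = 60.00 mm; Ȳ = 853380.00/6420.00 = 132.93 mm.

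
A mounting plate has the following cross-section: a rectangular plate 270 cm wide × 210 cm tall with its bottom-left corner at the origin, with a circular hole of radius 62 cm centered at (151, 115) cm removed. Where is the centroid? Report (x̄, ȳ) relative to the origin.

x̄ = 130.67 cm, ȳ = 102.29 cm

plate: A = 270 × 210 = 56700.00, centroid at (135.00, 105.00).
hole: A = −π·62² = -12076.28, centroid at (151.00, 115.00).
ΣA = 44623.72 cm²
ΣAx̄ = (56700.00)(135.00) + (-12076.28)(151.00) = 5830981.39 cm³
ΣAȳ = (56700.00)(105.00) + (-12076.28)(115.00) = 4564727.55 cm³
x̄ = 5830981.39 / 44623.72 = 130.67 cm
ȳ = 4564727.55 / 44623.72 = 102.29 cm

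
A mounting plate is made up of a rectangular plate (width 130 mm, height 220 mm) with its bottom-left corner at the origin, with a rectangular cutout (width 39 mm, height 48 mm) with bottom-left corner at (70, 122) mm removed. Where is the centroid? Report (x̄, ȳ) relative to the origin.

Part | A | x̄ᵢ | ȳᵢ | A·x̄ᵢ | A·ȳᵢ
plate | 28600.00 | 65.00 | 110.00 | 1859000.00 | 3146000.00
hole | -1872.00 | 89.50 | 146.00 | -167544.00 | -273312.00
Σ | 26728.00 |  |  | 1691456.00 | 2872688.00
x̄ = 1691456.00 / 26728.00 = 63.28 mm
ȳ = 2872688.00 / 26728.00 = 107.48 mm

x̄ = 63.28 mm, ȳ = 107.48 mm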